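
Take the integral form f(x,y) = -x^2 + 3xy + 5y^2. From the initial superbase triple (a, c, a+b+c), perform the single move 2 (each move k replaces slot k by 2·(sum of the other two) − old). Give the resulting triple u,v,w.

start (-1,5,7) = (f(1,0),f(0,1),f(1,1))
replace slot 2: 2·((-1)+7) − 5 = 7 → (-1,7,7)

-1,7,7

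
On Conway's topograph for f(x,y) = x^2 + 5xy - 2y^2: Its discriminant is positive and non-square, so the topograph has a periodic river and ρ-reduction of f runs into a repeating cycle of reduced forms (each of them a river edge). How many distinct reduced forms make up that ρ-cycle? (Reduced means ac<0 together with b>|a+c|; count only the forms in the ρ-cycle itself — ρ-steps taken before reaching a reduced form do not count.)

D = 33, ⌊√D⌋ = 5
river: ρ → (-2,3,3)
river: ρ → (3,3,-2)
river: ρ → (-2,5,1)
river: ρ → (1,5,-2)
ρ-cycle length = 4 (tail of 0 descent steps not counted)

4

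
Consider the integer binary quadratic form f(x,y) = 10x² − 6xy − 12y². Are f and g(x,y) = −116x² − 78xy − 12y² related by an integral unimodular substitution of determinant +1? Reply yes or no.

D₁ = 516, D₂ = 516
river cycle of f (length 10): (-12, 6, 10), (10, 14, -8), (-8, 18, 6), (6, 18, -8), (-8, 14, 10), (10, 6, -12), (-12, 18, 4), (4, 22, -2), (-2, 22, 4), (4, 18, -12)
river cycle of g (length 10): (-12, 6, 10), (10, 14, -8), (-8, 18, 6), (6, 18, -8), (-8, 14, 10), (10, 6, -12), (-12, 18, 4), (4, 22, -2), (-2, 22, 4), (4, 18, -12)
cycles coincide ⇒ equivalent

yes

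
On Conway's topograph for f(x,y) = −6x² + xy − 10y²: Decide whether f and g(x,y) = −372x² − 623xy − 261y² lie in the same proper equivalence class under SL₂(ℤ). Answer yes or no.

D₁ = -239, D₂ = -239
f is negative-definite; reduce −f:
−f: reduced (well bottom): (6,-1,10) with a≤c, −a<b≤a
flip sign back: reduced form of f is (-6,1,-10)
g is negative-definite; reduce −g:
−g: translate: b→-121 (≡623 mod 744), so (372,623,261)→(372,-121,10)
−g: flip: (372,-121,10)→(10,121,372)
−g: translate: b→1 (≡121 mod 20), so (10,121,372)→(10,1,6)
−g: flip: (10,1,6)→(6,-1,10)
−g: reduced (well bottom): (6,-1,10) with a≤c, −a<b≤a
flip sign back: reduced form of g is (-6,1,-10)
reduced forms (-6, 1, -10) vs (-6, 1, -10) ⇒ equivalent

yes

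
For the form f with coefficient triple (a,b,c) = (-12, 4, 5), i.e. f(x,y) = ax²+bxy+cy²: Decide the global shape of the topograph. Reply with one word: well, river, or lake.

D = b²−4ac = 4² − 4·(-12)·5 = 256
D = 16² is a perfect square ⇒ form factors over ℤ ⇒ lakes

lake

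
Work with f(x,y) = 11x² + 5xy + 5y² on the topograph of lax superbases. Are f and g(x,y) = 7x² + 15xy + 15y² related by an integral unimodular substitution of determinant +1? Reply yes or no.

D₁ = -195, D₂ = -195
f: flip: (11,5,5)→(5,-5,11)
f: translate: b→5 (≡-5 mod 10), so (5,-5,11)→(5,5,11)
f: reduced (well bottom): (5,5,11) with a≤c, −a<b≤a
g: translate: b→1 (≡15 mod 14), so (7,15,15)→(7,1,7)
g: reduced (well bottom): (7,1,7) with a≤c, −a<b≤a
reduced forms (5, 5, 11) vs (7, 1, 7) ⇒ inequivalent

no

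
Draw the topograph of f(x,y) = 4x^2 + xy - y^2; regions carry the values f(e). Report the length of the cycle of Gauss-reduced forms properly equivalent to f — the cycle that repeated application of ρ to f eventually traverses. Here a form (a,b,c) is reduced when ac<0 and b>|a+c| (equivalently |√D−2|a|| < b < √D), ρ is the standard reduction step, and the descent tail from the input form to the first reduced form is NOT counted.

D = 17, ⌊√D⌋ = 4
descent: ρ → (-1,3,2)  [lands on river]
river: ρ → (2,1,-2)
river: ρ → (-2,3,1)
river: ρ → (1,3,-2)
river: ρ → (-2,1,2)
river: ρ → (2,3,-1)
ρ-cycle length = 6 (tail of 1 descent step not counted)

6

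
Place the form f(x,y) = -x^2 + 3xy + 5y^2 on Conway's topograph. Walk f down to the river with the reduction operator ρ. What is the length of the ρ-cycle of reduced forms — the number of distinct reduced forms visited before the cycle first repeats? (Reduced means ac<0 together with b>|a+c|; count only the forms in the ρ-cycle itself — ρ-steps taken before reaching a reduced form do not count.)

D = 29, ⌊√D⌋ = 5
descent: ρ → (5,-3,-1)
descent: ρ → (-1,5,1)  [lands on river]
river: ρ → (1,5,-1)
ρ-cycle length = 2 (tail of 2 descent steps not counted)

2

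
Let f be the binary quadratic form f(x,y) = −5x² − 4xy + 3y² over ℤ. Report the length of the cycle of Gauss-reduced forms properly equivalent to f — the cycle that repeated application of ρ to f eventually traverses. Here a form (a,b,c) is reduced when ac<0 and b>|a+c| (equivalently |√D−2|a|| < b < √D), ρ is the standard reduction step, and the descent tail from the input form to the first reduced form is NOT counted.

D = 76, ⌊√D⌋ = 8
descent: ρ → (3,4,-5)  [lands on river]
river: ρ → (-5,6,2)
river: ρ → (2,6,-5)
river: ρ → (-5,4,3)
river: ρ → (3,8,-1)
river: ρ → (-1,8,3)
ρ-cycle length = 6 (tail of 1 descent step not counted)

6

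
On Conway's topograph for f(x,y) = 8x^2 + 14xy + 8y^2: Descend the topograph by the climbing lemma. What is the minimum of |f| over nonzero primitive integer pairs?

translate: b→-2 (≡14 mod 16), so (8,14,8)→(8,-2,2)
flip: (8,-2,2)→(2,2,8)
reduced (well bottom): (2,2,8) with a≤c, −a<b≤a
well minimum = a = 2

2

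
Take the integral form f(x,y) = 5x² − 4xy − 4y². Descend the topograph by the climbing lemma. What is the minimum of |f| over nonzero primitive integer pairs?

descent: ρ → (-4,4,5)  [lands on river]
river: ρ → (5,6,-3)
river: ρ → (-3,6,5)
river: ρ → (5,4,-4)
closes: descent 1, river 4
min |a| on river = 3

3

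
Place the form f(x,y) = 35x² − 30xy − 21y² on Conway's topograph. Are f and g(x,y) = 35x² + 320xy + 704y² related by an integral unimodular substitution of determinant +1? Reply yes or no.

D₁ = 3840, D₂ = 3840
river cycle of f (length 4): (-21, 30, 35), (35, 40, -16), (-16, 56, 11), (11, 54, -21)
river cycle of g (length 4): (35, 40, -16), (-16, 56, 11), (11, 54, -21), (-21, 30, 35)
cycles coincide ⇒ equivalent

yes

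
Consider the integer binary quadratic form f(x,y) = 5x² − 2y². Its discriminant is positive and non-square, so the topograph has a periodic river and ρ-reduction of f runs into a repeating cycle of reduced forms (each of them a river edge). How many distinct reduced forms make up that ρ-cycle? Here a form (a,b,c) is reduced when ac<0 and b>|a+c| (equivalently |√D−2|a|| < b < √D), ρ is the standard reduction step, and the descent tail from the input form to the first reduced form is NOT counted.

D = 40, ⌊√D⌋ = 6
descent: ρ → (-2,4,3)  [lands on river]
river: ρ → (3,2,-3)
river: ρ → (-3,4,2)
river: ρ → (2,4,-3)
river: ρ → (-3,2,3)
river: ρ → (3,4,-2)
ρ-cycle length = 6 (tail of 1 descent step not counted)

6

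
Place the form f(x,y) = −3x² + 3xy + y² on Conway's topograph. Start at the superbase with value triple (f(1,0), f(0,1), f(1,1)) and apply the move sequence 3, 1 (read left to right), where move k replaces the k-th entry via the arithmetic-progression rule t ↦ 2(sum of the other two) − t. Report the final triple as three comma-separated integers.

start (-3,1,1) = (f(1,0),f(0,1),f(1,1))
replace slot 3: 2·((-3)+1) − 1 = -5 → (-3,1,-5)
replace slot 1: 2·(1+(-5)) − (-3) = -5 → (-5,1,-5)

-5,1,-5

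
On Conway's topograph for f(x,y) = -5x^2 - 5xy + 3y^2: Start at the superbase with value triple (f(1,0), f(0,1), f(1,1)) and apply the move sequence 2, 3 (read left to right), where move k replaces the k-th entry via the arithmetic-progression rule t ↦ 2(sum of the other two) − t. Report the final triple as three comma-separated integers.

start (-5,3,-7) = (f(1,0),f(0,1),f(1,1))
replace slot 2: 2·((-5)+(-7)) − 3 = -27 → (-5,-27,-7)
replace slot 3: 2·((-5)+(-27)) − (-7) = -57 → (-5,-27,-57)

-5,-27,-57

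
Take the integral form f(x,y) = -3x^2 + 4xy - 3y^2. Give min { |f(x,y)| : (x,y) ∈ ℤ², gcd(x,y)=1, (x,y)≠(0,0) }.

translate: b→2 (≡-4 mod 6), so (3,-4,3)→(3,2,2)
flip: (3,2,2)→(2,-2,3)
translate: b→2 (≡-2 mod 4), so (2,-2,3)→(2,2,3)
reduced (well bottom): (2,2,3) with a≤c, −a<b≤a
well minimum |f| = |-2| = 2 (negative-definite)

2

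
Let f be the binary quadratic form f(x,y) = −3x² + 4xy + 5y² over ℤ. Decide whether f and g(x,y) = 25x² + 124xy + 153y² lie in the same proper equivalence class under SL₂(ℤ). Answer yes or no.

D₁ = 76, D₂ = 76
river cycle of f (length 6): (5, 6, -2), (-2, 6, 5), (5, 4, -3), (-3, 8, 1), (1, 8, -3), (-3, 4, 5)
river cycle of g (length 6): (5, 6, -2), (-2, 6, 5), (5, 4, -3), (-3, 8, 1), (1, 8, -3), (-3, 4, 5)
cycles coincide ⇒ equivalent

yes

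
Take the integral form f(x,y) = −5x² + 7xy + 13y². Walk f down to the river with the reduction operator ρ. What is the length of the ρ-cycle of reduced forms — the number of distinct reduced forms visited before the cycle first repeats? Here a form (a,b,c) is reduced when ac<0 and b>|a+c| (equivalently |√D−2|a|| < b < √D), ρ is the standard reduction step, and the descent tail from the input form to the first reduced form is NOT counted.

D = 309, ⌊√D⌋ = 17
descent: ρ → (13,-7,-5)
descent: ρ → (-5,17,1)  [lands on river]
river: ρ → (1,17,-5)
river: ρ → (-5,13,7)
river: ρ → (7,15,-3)
river: ρ → (-3,15,7)
river: ρ → (7,13,-5)
ρ-cycle length = 6 (tail of 2 descent steps not counted)

6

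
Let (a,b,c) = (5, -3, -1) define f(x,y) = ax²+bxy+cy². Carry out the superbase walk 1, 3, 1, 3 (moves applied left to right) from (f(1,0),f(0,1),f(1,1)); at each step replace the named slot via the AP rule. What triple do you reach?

start (5,-1,1) = (f(1,0),f(0,1),f(1,1))
replace slot 1: 2·((-1)+1) − 5 = -5 → (-5,-1,1)
replace slot 3: 2·((-5)+(-1)) − 1 = -13 → (-5,-1,-13)
replace slot 1: 2·((-1)+(-13)) − (-5) = -23 → (-23,-1,-13)
replace slot 3: 2·((-23)+(-1)) − (-13) = -35 → (-23,-1,-35)

-23,-1,-35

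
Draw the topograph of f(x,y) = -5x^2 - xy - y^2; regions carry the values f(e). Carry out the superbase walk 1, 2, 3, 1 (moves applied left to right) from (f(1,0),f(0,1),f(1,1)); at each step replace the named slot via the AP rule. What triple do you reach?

start (-5,-1,-7) = (f(1,0),f(0,1),f(1,1))
replace slot 1: 2·((-1)+(-7)) − (-5) = -11 → (-11,-1,-7)
replace slot 2: 2·((-11)+(-7)) − (-1) = -35 → (-11,-35,-7)
replace slot 3: 2·((-11)+(-35)) − (-7) = -85 → (-11,-35,-85)
replace slot 1: 2·((-35)+(-85)) − (-11) = -229 → (-229,-35,-85)

-229,-35,-85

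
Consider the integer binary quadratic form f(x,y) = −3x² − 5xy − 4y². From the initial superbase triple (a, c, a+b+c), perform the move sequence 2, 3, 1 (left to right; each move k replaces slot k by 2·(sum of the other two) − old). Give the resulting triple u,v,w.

start (-3,-4,-12) = (f(1,0),f(0,1),f(1,1))
replace slot 2: 2·((-3)+(-12)) − (-4) = -26 → (-3,-26,-12)
replace slot 3: 2·((-3)+(-26)) − (-12) = -46 → (-3,-26,-46)
replace slot 1: 2·((-26)+(-46)) − (-3) = -141 → (-141,-26,-46)

-141,-26,-46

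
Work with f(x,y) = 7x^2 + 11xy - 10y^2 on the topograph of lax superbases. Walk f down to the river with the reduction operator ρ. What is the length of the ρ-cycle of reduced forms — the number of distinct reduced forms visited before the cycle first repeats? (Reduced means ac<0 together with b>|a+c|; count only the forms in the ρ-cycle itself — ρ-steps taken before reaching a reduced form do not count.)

D = 401, ⌊√D⌋ = 20
river: ρ → (-10,9,8)
river: ρ → (8,7,-11)
river: ρ → (-11,15,4)
river: ρ → (4,17,-7)
river: ρ → (-7,11,10)
river: ρ → (10,9,-8)
river: ρ → (-8,7,11)
river: ρ → (11,15,-4)
river: ρ → (-4,17,7)
river: ρ → (7,11,-10)
ρ-cycle length = 10 (tail of 0 descent steps not counted)

10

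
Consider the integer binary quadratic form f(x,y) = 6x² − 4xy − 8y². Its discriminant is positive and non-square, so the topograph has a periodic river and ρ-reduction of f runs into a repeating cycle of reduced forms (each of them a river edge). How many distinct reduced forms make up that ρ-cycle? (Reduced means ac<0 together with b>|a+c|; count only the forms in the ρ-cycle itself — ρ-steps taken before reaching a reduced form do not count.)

D = 208, ⌊√D⌋ = 14
descent: ρ → (-8,4,6)  [lands on river]
river: ρ → (6,8,-6)
river: ρ → (-6,4,8)
river: ρ → (8,12,-2)
river: ρ → (-2,12,8)
river: ρ → (8,4,-6)
river: ρ → (-6,8,6)
river: ρ → (6,4,-8)
river: ρ → (-8,12,2)
river: ρ → (2,12,-8)
ρ-cycle length = 10 (tail of 1 descent step not counted)

10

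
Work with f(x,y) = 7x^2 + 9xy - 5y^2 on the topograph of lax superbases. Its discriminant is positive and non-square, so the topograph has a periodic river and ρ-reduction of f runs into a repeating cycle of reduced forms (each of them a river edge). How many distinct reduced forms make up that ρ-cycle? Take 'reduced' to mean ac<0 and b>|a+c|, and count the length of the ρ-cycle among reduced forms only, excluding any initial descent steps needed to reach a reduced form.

D = 221, ⌊√D⌋ = 14
river: ρ → (-5,11,5)
river: ρ → (5,9,-7)
river: ρ → (-7,5,7)
river: ρ → (7,9,-5)
ρ-cycle length = 4 (tail of 0 descent steps not counted)

4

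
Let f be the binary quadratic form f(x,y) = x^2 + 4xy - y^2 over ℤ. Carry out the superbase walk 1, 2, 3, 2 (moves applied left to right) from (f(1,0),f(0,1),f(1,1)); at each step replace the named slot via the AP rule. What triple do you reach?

start (1,-1,4) = (f(1,0),f(0,1),f(1,1))
replace slot 1: 2·((-1)+4) − 1 = 5 → (5,-1,4)
replace slot 2: 2·(5+4) − (-1) = 19 → (5,19,4)
replace slot 3: 2·(5+19) − 4 = 44 → (5,19,44)
replace slot 2: 2·(5+44) − 19 = 79 → (5,79,44)

5,79,44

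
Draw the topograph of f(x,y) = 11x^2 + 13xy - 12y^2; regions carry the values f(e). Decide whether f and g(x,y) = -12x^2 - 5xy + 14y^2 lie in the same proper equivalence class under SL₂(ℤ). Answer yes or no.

D₁ = 697, D₂ = 697
river cycle of f (length 18): (-12, 11, 12), (12, 13, -11), (-11, 9, 14), (14, 19, -6), (-6, 17, 17), (17, 17, -6), (-6, 19, 14), (14, 9, -11), (-11, 13, 12), (12, 11, -12), … (8 more)
river cycle of g (length 10): (14, 5, -12), (-12, 19, 7), (7, 23, -6), (-6, 25, 3), (3, 23, -14), (-14, 5, 12), (12, 19, -7), (-7, 23, 6), (6, 25, -3), (-3, 23, 14)
cycles differ ⇒ inequivalent

no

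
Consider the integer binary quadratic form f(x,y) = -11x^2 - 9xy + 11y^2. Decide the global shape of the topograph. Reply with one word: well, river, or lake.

D = b²−4ac = (-9)² − 4·(-11)·11 = 565
D > 0 non-square ⇒ indefinite ⇒ periodic river

river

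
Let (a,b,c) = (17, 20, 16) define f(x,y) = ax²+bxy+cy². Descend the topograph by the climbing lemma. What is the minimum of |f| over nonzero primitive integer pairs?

translate: b→-14 (≡20 mod 34), so (17,20,16)→(17,-14,13)
flip: (17,-14,13)→(13,14,17)
translate: b→-12 (≡14 mod 26), so (13,14,17)→(13,-12,16)
reduced (well bottom): (13,-12,16) with a≤c, −a<b≤a
well minimum = a = 13

13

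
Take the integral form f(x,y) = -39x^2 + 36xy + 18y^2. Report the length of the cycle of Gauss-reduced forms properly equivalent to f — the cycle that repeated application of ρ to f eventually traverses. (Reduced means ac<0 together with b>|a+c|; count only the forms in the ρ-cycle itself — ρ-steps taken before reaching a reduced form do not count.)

D = 4104, ⌊√D⌋ = 64
river: ρ → (18,36,-39)
river: ρ → (-39,42,15)
river: ρ → (15,48,-30)
river: ρ → (-30,12,33)
river: ρ → (33,54,-9)
river: ρ → (-9,54,33)
river: ρ → (33,12,-30)
river: ρ → (-30,48,15)
river: ρ → (15,42,-39)
river: ρ → (-39,36,18)
ρ-cycle length = 10 (tail of 0 descent steps not counted)

10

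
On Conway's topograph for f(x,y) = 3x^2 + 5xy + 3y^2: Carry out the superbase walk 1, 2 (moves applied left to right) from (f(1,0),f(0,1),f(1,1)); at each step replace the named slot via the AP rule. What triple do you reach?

start (3,3,11) = (f(1,0),f(0,1),f(1,1))
replace slot 1: 2·(3+11) − 3 = 25 → (25,3,11)
replace slot 2: 2·(25+11) − 3 = 69 → (25,69,11)

25,69,11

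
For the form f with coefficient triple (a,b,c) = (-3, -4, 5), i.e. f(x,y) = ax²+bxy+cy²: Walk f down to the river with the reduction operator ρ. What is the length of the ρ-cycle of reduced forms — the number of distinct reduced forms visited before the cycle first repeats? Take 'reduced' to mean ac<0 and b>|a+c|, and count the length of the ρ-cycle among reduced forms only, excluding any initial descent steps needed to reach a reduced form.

D = 76, ⌊√D⌋ = 8
descent: ρ → (5,4,-3)  [lands on river]
river: ρ → (-3,8,1)
river: ρ → (1,8,-3)
river: ρ → (-3,4,5)
river: ρ → (5,6,-2)
river: ρ → (-2,6,5)
ρ-cycle length = 6 (tail of 1 descent step not counted)

6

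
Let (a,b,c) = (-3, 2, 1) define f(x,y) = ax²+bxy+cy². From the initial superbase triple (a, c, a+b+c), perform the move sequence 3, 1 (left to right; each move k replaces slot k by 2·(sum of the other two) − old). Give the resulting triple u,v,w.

start (-3,1,0) = (f(1,0),f(0,1),f(1,1))
replace slot 3: 2·((-3)+1) − 0 = -4 → (-3,1,-4)
replace slot 1: 2·(1+(-4)) − (-3) = -3 → (-3,1,-4)

-3,1,-4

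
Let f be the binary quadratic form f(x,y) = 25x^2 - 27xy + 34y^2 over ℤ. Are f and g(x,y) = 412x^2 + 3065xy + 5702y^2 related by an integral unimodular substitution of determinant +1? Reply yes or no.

D₁ = -2671, D₂ = -2671
f: translate: b→23 (≡-27 mod 50), so (25,-27,34)→(25,23,32)
f: reduced (well bottom): (25,23,32) with a≤c, −a<b≤a
g: translate: b→-231 (≡3065 mod 824), so (412,3065,5702)→(412,-231,34)
g: flip: (412,-231,34)→(34,231,412)
g: translate: b→27 (≡231 mod 68), so (34,231,412)→(34,27,25)
g: flip: (34,27,25)→(25,-27,34)
g: translate: b→23 (≡-27 mod 50), so (25,-27,34)→(25,23,32)
g: reduced (well bottom): (25,23,32) with a≤c, −a<b≤a
reduced forms (25, 23, 32) vs (25, 23, 32) ⇒ equivalent

yes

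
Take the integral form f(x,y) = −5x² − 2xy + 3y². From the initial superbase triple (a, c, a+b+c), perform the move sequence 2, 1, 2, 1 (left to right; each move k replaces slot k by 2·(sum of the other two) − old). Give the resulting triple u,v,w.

start (-5,3,-4) = (f(1,0),f(0,1),f(1,1))
replace slot 2: 2·((-5)+(-4)) − 3 = -21 → (-5,-21,-4)
replace slot 1: 2·((-21)+(-4)) − (-5) = -45 → (-45,-21,-4)
replace slot 2: 2·((-45)+(-4)) − (-21) = -77 → (-45,-77,-4)
replace slot 1: 2·((-77)+(-4)) − (-45) = -117 → (-117,-77,-4)

-117,-77,-4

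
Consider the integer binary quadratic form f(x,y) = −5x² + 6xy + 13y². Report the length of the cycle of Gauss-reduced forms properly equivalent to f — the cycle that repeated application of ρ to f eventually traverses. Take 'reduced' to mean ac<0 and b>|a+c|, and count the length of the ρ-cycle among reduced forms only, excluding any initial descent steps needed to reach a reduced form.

D = 296, ⌊√D⌋ = 17
descent: ρ → (13,-6,-5)
descent: ρ → (-5,16,2)  [lands on river]
river: ρ → (2,16,-5)
river: ρ → (-5,14,5)
river: ρ → (5,16,-2)
river: ρ → (-2,16,5)
river: ρ → (5,14,-5)
ρ-cycle length = 6 (tail of 2 descent steps not counted)

6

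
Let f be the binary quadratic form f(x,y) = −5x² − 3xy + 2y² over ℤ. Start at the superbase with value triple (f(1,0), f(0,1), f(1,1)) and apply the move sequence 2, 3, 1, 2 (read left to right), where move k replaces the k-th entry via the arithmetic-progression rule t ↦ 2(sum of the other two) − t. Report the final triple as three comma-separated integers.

start (-5,2,-6) = (f(1,0),f(0,1),f(1,1))
replace slot 2: 2·((-5)+(-6)) − 2 = -24 → (-5,-24,-6)
replace slot 3: 2·((-5)+(-24)) − (-6) = -52 → (-5,-24,-52)
replace slot 1: 2·((-24)+(-52)) − (-5) = -147 → (-147,-24,-52)
replace slot 2: 2·((-147)+(-52)) − (-24) = -374 → (-147,-374,-52)

-147,-374,-52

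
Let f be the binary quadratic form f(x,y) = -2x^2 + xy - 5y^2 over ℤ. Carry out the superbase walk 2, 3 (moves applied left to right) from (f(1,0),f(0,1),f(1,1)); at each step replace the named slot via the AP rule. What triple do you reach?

start (-2,-5,-6) = (f(1,0),f(0,1),f(1,1))
replace slot 2: 2·((-2)+(-6)) − (-5) = -11 → (-2,-11,-6)
replace slot 3: 2·((-2)+(-11)) − (-6) = -20 → (-2,-11,-20)

-2,-11,-20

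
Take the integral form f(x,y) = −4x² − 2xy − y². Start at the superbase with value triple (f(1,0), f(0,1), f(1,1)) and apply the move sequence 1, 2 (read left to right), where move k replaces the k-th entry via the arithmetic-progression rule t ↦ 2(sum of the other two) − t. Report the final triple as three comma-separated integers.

start (-4,-1,-7) = (f(1,0),f(0,1),f(1,1))
replace slot 1: 2·((-1)+(-7)) − (-4) = -12 → (-12,-1,-7)
replace slot 2: 2·((-12)+(-7)) − (-1) = -37 → (-12,-37,-7)

-12,-37,-7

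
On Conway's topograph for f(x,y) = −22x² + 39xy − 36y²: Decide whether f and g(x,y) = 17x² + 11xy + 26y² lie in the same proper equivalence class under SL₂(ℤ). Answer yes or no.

D₁ = -1647, D₂ = -1647
f is negative-definite; reduce −f:
−f: translate: b→5 (≡-39 mod 44), so (22,-39,36)→(22,5,19)
−f: flip: (22,5,19)→(19,-5,22)
−f: reduced (well bottom): (19,-5,22) with a≤c, −a<b≤a
flip sign back: reduced form of f is (-19,5,-22)
g: reduced (well bottom): (17,11,26) with a≤c, −a<b≤a
reduced forms (-19, 5, -22) vs (17, 11, 26) ⇒ inequivalent

no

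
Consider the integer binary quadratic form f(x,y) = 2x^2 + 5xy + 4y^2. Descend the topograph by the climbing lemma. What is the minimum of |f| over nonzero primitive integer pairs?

translate: b→1 (≡5 mod 4), so (2,5,4)→(2,1,1)
flip: (2,1,1)→(1,-1,2)
translate: b→1 (≡-1 mod 2), so (1,-1,2)→(1,1,2)
reduced (well bottom): (1,1,2) with a≤c, −a<b≤a
well minimum = a = 1

1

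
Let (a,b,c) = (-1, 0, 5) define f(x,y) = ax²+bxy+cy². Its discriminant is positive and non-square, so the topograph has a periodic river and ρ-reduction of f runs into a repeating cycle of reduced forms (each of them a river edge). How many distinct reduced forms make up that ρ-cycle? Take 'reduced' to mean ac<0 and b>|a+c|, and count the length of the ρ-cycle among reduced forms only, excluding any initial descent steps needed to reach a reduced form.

D = 20, ⌊√D⌋ = 4
descent: ρ → (5,0,-1)
descent: ρ → (-1,4,1)  [lands on river]
river: ρ → (1,4,-1)
ρ-cycle length = 2 (tail of 2 descent steps not counted)

2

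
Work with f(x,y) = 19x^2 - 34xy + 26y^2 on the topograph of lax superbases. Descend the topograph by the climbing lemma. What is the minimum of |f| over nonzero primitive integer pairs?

translate: b→4 (≡-34 mod 38), so (19,-34,26)→(19,4,11)
flip: (19,4,11)→(11,-4,19)
reduced (well bottom): (11,-4,19) with a≤c, −a<b≤a
well minimum = a = 11

11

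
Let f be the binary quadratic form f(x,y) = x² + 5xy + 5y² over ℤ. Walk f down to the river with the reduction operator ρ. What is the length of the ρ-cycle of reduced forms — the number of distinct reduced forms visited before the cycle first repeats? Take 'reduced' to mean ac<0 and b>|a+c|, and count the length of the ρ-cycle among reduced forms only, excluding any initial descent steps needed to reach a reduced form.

D = 5, ⌊√D⌋ = 2
descent: ρ → (5,5,1)
descent: ρ → (1,1,-1)  [lands on river]
river: ρ → (-1,1,1)
ρ-cycle length = 2 (tail of 2 descent steps not counted)

2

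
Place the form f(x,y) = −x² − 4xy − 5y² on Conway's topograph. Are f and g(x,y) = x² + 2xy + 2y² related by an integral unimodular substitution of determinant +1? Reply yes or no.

D₁ = -4, D₂ = -4
f is negative-definite; reduce −f:
−f: translate: b→0 (≡4 mod 2), so (1,4,5)→(1,0,1)
−f: reduced (well bottom): (1,0,1) with a≤c, −a<b≤a
flip sign back: reduced form of f is (-1,0,-1)
g: translate: b→0 (≡2 mod 2), so (1,2,2)→(1,0,1)
g: reduced (well bottom): (1,0,1) with a≤c, −a<b≤a
reduced forms (-1, 0, -1) vs (1, 0, 1) ⇒ inequivalent

no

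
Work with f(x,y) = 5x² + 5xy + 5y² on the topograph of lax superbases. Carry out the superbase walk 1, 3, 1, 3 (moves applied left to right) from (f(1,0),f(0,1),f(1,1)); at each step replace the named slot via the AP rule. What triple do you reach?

start (5,5,15) = (f(1,0),f(0,1),f(1,1))
replace slot 1: 2·(5+15) − 5 = 35 → (35,5,15)
replace slot 3: 2·(35+5) − 15 = 65 → (35,5,65)
replace slot 1: 2·(5+65) − 35 = 105 → (105,5,65)
replace slot 3: 2·(105+5) − 65 = 155 → (105,5,155)

105,5,155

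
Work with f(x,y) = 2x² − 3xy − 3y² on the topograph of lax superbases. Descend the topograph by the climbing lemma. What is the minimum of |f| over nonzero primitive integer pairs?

descent: ρ → (-3,3,2)  [lands on river]
river: ρ → (2,5,-1)
river: ρ → (-1,5,2)
river: ρ → (2,3,-3)
closes: descent 1, river 4
min |a| on river = 1

1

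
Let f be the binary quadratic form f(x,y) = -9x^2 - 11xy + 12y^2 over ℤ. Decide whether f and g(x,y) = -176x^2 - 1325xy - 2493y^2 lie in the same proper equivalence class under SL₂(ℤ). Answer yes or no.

D₁ = 553, D₂ = 553
river cycle of f (length 26): (12, 11, -9), (-9, 7, 14), (14, 21, -2), (-2, 23, 3), (3, 19, -16), (-16, 13, 6), (6, 23, -1), (-1, 23, 6), (6, 13, -16), (-16, 19, 3), … (16 more)
river cycle of g (length 26): (-9, 7, 14), (14, 21, -2), (-2, 23, 3), (3, 19, -16), (-16, 13, 6), (6, 23, -1), (-1, 23, 6), (6, 13, -16), (-16, 19, 3), (3, 23, -2), … (16 more)
cycles coincide ⇒ equivalent

yes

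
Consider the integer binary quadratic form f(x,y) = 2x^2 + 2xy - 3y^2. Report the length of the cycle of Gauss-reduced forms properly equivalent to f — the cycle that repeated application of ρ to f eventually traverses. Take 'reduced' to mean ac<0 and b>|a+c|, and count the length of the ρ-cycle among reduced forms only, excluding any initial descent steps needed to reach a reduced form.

D = 28, ⌊√D⌋ = 5
river: ρ → (-3,4,1)
river: ρ → (1,4,-3)
river: ρ → (-3,2,2)
river: ρ → (2,2,-3)
ρ-cycle length = 4 (tail of 0 descent steps not counted)

4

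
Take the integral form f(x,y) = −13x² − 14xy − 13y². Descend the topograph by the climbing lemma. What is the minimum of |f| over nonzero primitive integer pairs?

translate: b→-12 (≡14 mod 26), so (13,14,13)→(13,-12,12)
flip: (13,-12,12)→(12,12,13)
reduced (well bottom): (12,12,13) with a≤c, −a<b≤a
well minimum |f| = |-12| = 12 (negative-definite)

12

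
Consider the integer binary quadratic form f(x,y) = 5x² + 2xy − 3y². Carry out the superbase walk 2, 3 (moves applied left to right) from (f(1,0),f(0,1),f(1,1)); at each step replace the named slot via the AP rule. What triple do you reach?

start (5,-3,4) = (f(1,0),f(0,1),f(1,1))
replace slot 2: 2·(5+4) − (-3) = 21 → (5,21,4)
replace slot 3: 2·(5+21) − 4 = 48 → (5,21,48)

5,21,48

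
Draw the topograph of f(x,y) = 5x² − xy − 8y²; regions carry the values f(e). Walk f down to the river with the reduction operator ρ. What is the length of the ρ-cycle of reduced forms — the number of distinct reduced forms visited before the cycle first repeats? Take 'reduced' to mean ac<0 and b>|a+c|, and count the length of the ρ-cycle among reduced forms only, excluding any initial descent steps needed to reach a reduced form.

D = 161, ⌊√D⌋ = 12
descent: ρ → (-8,1,5)
descent: ρ → (5,9,-4)  [lands on river]
river: ρ → (-4,7,7)
river: ρ → (7,7,-4)
river: ρ → (-4,9,5)
river: ρ → (5,11,-2)
river: ρ → (-2,9,10)
river: ρ → (10,11,-1)
river: ρ → (-1,11,10)
river: ρ → (10,9,-2)
river: ρ → (-2,11,5)
ρ-cycle length = 10 (tail of 2 descent steps not counted)

10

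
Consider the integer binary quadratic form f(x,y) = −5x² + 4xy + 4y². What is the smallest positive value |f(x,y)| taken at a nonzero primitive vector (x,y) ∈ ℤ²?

river: ρ → (4,4,-5)
river: ρ → (-5,6,3)
river: ρ → (3,6,-5)
river: ρ → (-5,4,4)
closes: descent 0, river 4
min |a| on river = 3

3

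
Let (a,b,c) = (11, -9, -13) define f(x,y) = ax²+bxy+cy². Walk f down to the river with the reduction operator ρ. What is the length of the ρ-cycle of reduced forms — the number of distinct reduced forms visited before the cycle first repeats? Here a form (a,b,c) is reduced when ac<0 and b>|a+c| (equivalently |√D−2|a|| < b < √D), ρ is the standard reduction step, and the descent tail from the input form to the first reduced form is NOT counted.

D = 653, ⌊√D⌋ = 25
descent: ρ → (-13,9,11)  [lands on river]
river: ρ → (11,13,-11)
river: ρ → (-11,9,13)
river: ρ → (13,17,-7)
river: ρ → (-7,25,1)
river: ρ → (1,25,-7)
river: ρ → (-7,17,13)
river: ρ → (13,9,-11)
river: ρ → (-11,13,11)
river: ρ → (11,9,-13)
river: ρ → (-13,17,7)
river: ρ → (7,25,-1)
river: ρ → (-1,25,7)
river: ρ → (7,17,-13)
ρ-cycle length = 14 (tail of 1 descent step not counted)

14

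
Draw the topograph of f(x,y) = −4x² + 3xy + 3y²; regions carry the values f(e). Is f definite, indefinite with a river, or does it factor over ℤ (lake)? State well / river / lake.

D = b²−4ac = 3² − 4·(-4)·3 = 57
D > 0 non-square ⇒ indefinite ⇒ periodic river

river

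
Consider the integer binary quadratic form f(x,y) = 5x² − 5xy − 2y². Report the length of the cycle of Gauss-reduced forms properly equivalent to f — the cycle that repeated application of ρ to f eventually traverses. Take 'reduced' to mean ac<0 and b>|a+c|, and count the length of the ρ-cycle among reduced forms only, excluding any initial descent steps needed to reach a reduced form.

D = 65, ⌊√D⌋ = 8
descent: ρ → (-2,5,5)  [lands on river]
river: ρ → (5,5,-2)
river: ρ → (-2,7,2)
river: ρ → (2,5,-5)
river: ρ → (-5,5,2)
river: ρ → (2,7,-2)
ρ-cycle length = 6 (tail of 1 descent step not counted)

6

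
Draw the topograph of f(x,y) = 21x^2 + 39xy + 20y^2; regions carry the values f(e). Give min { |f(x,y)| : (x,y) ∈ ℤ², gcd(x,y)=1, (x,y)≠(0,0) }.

translate: b→-3 (≡39 mod 42), so (21,39,20)→(21,-3,2)
flip: (21,-3,2)→(2,3,21)
translate: b→-1 (≡3 mod 4), so (2,3,21)→(2,-1,20)
reduced (well bottom): (2,-1,20) with a≤c, −a<b≤a
well minimum = a = 2

2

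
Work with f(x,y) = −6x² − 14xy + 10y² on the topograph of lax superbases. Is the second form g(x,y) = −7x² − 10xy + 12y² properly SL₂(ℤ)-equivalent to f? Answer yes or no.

D₁ = 436, D₂ = 436
river cycle of f (length 14): (10, 14, -6), (-6, 10, 14), (14, 18, -2), (-2, 18, 14), (14, 10, -6), (-6, 14, 10), (10, 6, -10), (-10, 14, 6), (6, 10, -14), (-14, 18, 2), … (4 more)
river cycle of g (length 30): (12, 10, -7), (-7, 18, 4), (4, 14, -15), (-15, 16, 3), (3, 20, -3), (-3, 16, 15), (15, 14, -4), (-4, 18, 7), (7, 10, -12), (-12, 14, 5), … (20 more)
cycles differ ⇒ inequivalent

no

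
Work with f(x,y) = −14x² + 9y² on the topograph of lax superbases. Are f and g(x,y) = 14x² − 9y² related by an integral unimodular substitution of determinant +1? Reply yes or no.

D₁ = 504, D₂ = 504
river cycle of f (length 4): (9, 18, -5), (-5, 22, 1), (1, 22, -5), (-5, 18, 9)
river cycle of g (length 4): (-9, 18, 5), (5, 22, -1), (-1, 22, 5), (5, 18, -9)
cycles differ ⇒ inequivalent

no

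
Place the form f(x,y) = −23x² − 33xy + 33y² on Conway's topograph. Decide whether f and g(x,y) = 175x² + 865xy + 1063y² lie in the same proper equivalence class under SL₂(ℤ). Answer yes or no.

D₁ = 4125, D₂ = 4125
river cycle of f (length 10): (33, 33, -23), (-23, 59, 7), (7, 53, -47), (-47, 41, 13), (13, 63, -3), (-3, 63, 13), (13, 41, -47), (-47, 53, 7), (7, 59, -23), (-23, 33, 33)
river cycle of g (length 10): (33, 33, -23), (-23, 59, 7), (7, 53, -47), (-47, 41, 13), (13, 63, -3), (-3, 63, 13), (13, 41, -47), (-47, 53, 7), (7, 59, -23), (-23, 33, 33)
cycles coincide ⇒ equivalent

yes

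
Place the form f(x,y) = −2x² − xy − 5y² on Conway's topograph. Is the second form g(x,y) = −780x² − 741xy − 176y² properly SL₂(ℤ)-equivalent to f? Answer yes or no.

D₁ = -39, D₂ = -39
f is negative-definite; reduce −f:
−f: reduced (well bottom): (2,1,5) with a≤c, −a<b≤a
flip sign back: reduced form of f is (-2,-1,-5)
g is negative-definite; reduce −g:
−g: flip: (780,741,176)→(176,-741,780)
−g: translate: b→-37 (≡-741 mod 352), so (176,-741,780)→(176,-37,2)
−g: flip: (176,-37,2)→(2,37,176)
−g: translate: b→1 (≡37 mod 4), so (2,37,176)→(2,1,5)
−g: reduced (well bottom): (2,1,5) with a≤c, −a<b≤a
flip sign back: reduced form of g is (-2,-1,-5)
reduced forms (-2, -1, -5) vs (-2, -1, -5) ⇒ equivalent

yes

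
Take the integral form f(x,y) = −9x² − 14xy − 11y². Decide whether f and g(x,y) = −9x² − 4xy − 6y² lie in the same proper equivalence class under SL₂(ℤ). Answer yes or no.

D₁ = -200, D₂ = -200
f is negative-definite; reduce −f:
−f: translate: b→-4 (≡14 mod 18), so (9,14,11)→(9,-4,6)
−f: flip: (9,-4,6)→(6,4,9)
−f: reduced (well bottom): (6,4,9) with a≤c, −a<b≤a
flip sign back: reduced form of f is (-6,-4,-9)
g is negative-definite; reduce −g:
−g: flip: (9,4,6)→(6,-4,9)
−g: reduced (well bottom): (6,-4,9) with a≤c, −a<b≤a
flip sign back: reduced form of g is (-6,4,-9)
reduced forms (-6, -4, -9) vs (-6, 4, -9) ⇒ inequivalent

no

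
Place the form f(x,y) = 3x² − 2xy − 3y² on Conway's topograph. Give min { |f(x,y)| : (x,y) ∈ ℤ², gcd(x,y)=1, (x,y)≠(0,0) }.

descent: ρ → (-3,2,3)  [lands on river]
river: ρ → (3,4,-2)
river: ρ → (-2,4,3)
river: ρ → (3,2,-3)
river: ρ → (-3,4,2)
river: ρ → (2,4,-3)
closes: descent 1, river 6
min |a| on river = 2

2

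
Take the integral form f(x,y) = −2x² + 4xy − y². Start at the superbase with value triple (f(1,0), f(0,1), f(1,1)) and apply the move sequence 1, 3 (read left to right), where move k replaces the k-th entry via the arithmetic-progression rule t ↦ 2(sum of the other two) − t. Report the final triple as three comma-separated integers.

start (-2,-1,1) = (f(1,0),f(0,1),f(1,1))
replace slot 1: 2·((-1)+1) − (-2) = 2 → (2,-1,1)
replace slot 3: 2·(2+(-1)) − 1 = 1 → (2,-1,1)

2,-1,1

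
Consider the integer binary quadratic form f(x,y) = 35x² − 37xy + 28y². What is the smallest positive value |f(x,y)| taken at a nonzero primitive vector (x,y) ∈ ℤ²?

translate: b→33 (≡-37 mod 70), so (35,-37,28)→(35,33,26)
flip: (35,33,26)→(26,-33,35)
translate: b→19 (≡-33 mod 52), so (26,-33,35)→(26,19,28)
reduced (well bottom): (26,19,28) with a≤c, −a<b≤a
well minimum = a = 26

26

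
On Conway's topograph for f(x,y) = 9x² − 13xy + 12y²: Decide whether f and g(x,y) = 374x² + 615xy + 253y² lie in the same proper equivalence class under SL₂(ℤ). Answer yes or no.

D₁ = -263, D₂ = -263
f: translate: b→5 (≡-13 mod 18), so (9,-13,12)→(9,5,8)
f: flip: (9,5,8)→(8,-5,9)
f: reduced (well bottom): (8,-5,9) with a≤c, −a<b≤a
g: translate: b→-133 (≡615 mod 748), so (374,615,253)→(374,-133,12)
g: flip: (374,-133,12)→(12,133,374)
g: translate: b→-11 (≡133 mod 24), so (12,133,374)→(12,-11,8)
g: flip: (12,-11,8)→(8,11,12)
g: translate: b→-5 (≡11 mod 16), so (8,11,12)→(8,-5,9)
g: reduced (well bottom): (8,-5,9) with a≤c, −a<b≤a
reduced forms (8, -5, 9) vs (8, -5, 9) ⇒ equivalent

yes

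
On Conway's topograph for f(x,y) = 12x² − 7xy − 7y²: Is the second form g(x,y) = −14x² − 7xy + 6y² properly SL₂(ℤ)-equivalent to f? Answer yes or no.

D₁ = 385, D₂ = 385
river cycle of f (length 10): (-7, 7, 12), (12, 17, -2), (-2, 19, 3), (3, 17, -8), (-8, 15, 5), (5, 15, -8), (-8, 17, 3), (3, 19, -2), (-2, 17, 12), (12, 7, -7)
river cycle of g (length 12): (6, 19, -1), (-1, 19, 6), (6, 17, -4), (-4, 15, 10), (10, 5, -9), (-9, 13, 6), (6, 11, -11), (-11, 11, 6), (6, 13, -9), (-9, 5, 10), … (2 more)
cycles differ ⇒ inequivalent

no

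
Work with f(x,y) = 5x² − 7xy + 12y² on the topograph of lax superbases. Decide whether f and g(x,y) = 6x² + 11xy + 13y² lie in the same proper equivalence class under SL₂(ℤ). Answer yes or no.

D₁ = -191, D₂ = -191
f: translate: b→3 (≡-7 mod 10), so (5,-7,12)→(5,3,10)
f: reduced (well bottom): (5,3,10) with a≤c, −a<b≤a
g: translate: b→-1 (≡11 mod 12), so (6,11,13)→(6,-1,8)
g: reduced (well bottom): (6,-1,8) with a≤c, −a<b≤a
reduced forms (5, 3, 10) vs (6, -1, 8) ⇒ inequivalent

no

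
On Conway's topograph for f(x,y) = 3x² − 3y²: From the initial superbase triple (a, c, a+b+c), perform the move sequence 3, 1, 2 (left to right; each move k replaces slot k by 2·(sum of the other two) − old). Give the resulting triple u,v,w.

start (3,-3,0) = (f(1,0),f(0,1),f(1,1))
replace slot 3: 2·(3+(-3)) − 0 = 0 → (3,-3,0)
replace slot 1: 2·((-3)+0) − 3 = -9 → (-9,-3,0)
replace slot 2: 2·((-9)+0) − (-3) = -15 → (-9,-15,0)

-9,-15,0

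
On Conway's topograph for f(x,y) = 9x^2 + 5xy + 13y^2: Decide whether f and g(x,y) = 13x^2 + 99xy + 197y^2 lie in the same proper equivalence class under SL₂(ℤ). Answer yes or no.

D₁ = -443, D₂ = -443
f: reduced (well bottom): (9,5,13) with a≤c, −a<b≤a
g: translate: b→-5 (≡99 mod 26), so (13,99,197)→(13,-5,9)
g: flip: (13,-5,9)→(9,5,13)
g: reduced (well bottom): (9,5,13) with a≤c, −a<b≤a
reduced forms (9, 5, 13) vs (9, 5, 13) ⇒ equivalent

yes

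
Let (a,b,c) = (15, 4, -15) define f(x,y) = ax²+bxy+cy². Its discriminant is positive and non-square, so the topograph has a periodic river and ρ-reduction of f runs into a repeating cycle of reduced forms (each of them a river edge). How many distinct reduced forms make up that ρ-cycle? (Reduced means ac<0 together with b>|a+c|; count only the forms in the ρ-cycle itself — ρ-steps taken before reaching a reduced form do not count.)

D = 916, ⌊√D⌋ = 30
river: ρ → (-15,26,4)
river: ρ → (4,30,-1)
river: ρ → (-1,30,4)
river: ρ → (4,26,-15)
river: ρ → (-15,4,15)
river: ρ → (15,26,-4)
river: ρ → (-4,30,1)
river: ρ → (1,30,-4)
river: ρ → (-4,26,15)
river: ρ → (15,4,-15)
ρ-cycle length = 10 (tail of 0 descent steps not counted)

10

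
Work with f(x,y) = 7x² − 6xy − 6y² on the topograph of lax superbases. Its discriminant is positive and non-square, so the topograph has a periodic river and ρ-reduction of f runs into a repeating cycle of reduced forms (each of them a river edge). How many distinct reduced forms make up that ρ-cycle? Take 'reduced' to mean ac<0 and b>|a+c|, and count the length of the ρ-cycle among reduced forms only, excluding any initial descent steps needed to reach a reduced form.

D = 204, ⌊√D⌋ = 14
descent: ρ → (-6,6,7)  [lands on river]
river: ρ → (7,8,-5)
river: ρ → (-5,12,3)
river: ρ → (3,12,-5)
river: ρ → (-5,8,7)
river: ρ → (7,6,-6)
ρ-cycle length = 6 (tail of 1 descent step not counted)

6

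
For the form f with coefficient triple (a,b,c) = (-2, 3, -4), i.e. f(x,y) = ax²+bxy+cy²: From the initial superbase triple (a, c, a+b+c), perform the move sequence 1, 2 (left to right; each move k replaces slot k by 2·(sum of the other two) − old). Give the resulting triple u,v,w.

start (-2,-4,-3) = (f(1,0),f(0,1),f(1,1))
replace slot 1: 2·((-4)+(-3)) − (-2) = -12 → (-12,-4,-3)
replace slot 2: 2·((-12)+(-3)) − (-4) = -26 → (-12,-26,-3)

-12,-26,-3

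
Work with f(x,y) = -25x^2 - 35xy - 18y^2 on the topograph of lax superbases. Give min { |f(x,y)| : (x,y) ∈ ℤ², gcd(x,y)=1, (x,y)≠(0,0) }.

translate: b→-15 (≡35 mod 50), so (25,35,18)→(25,-15,8)
flip: (25,-15,8)→(8,15,25)
translate: b→-1 (≡15 mod 16), so (8,15,25)→(8,-1,18)
reduced (well bottom): (8,-1,18) with a≤c, −a<b≤a
well minimum |f| = |-8| = 8 (negative-definite)

8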